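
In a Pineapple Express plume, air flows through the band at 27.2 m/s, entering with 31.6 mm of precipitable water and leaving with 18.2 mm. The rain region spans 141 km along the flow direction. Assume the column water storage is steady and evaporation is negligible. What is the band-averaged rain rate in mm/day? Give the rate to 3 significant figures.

Column moisture flux per unit crosswind length is F = V × PW.
Inflow: F_in = 27.2 × 31.6 = 859.52 mm·m/s
Outflow: F_out = 27.2 × 18.2 = 495.04 mm·m/s
Steady-state rate R = (F_in − F_out)/L = (859.52 − 495.04) / 141000 m = 2.585e-03 mm/s.
R = 2.585e-03 × 3600 × 24 = 223 mm/day.

R ≈ 223 mm/day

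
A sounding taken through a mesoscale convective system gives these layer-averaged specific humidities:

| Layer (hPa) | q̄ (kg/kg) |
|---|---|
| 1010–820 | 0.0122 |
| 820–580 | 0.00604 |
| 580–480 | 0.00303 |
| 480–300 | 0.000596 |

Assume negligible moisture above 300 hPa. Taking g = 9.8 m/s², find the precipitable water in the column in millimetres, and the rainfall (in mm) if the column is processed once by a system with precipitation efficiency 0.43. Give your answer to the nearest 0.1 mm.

PW ≈ 42.6 mm; rainfall ≈ 18.3 mm

Precipitable water is the column-integrated vapour mass per unit area: PW = (1/g) Σ q̄ Δp, with q in kg/kg and Δp in Pa (1 kg/m² of water = 1 mm).
Layer 1010–820 hPa: Δp = 190 hPa = 19000 Pa, q̄ = 0.0122 kg/kg → 0.0122 × 19000 / 9.8 = 23.65 mm
Layer 820–580 hPa: Δp = 240 hPa = 24000 Pa, q̄ = 0.00604 kg/kg → 0.00604 × 24000 / 9.8 = 14.79 mm
Layer 580–480 hPa: Δp = 100 hPa = 10000 Pa, q̄ = 0.00303 kg/kg → 0.00303 × 10000 / 9.8 = 3.09 mm
Layer 480–300 hPa: Δp = 180 hPa = 18000 Pa, q̄ = 0.000596 kg/kg → 0.000596 × 18000 / 9.8 = 1.09 mm
PW = 23.65 + 14.79 + 3.09 + 1.09 = 42.62 ≈ 42.6 mm.
Rainfall = ε × PW = 0.43 × 42.6 = 18.3 mm.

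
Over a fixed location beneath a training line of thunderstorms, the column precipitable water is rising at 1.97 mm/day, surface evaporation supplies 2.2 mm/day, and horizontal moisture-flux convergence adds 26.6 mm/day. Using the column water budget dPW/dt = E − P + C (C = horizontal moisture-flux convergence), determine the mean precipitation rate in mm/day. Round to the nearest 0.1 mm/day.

P ≈ 26.8 mm/day

dPW/dt = +1.97 mm/day.
P = E + C − dPW/dt = 2.2 + (26.6) − (+1.97) = 26.8 mm/day.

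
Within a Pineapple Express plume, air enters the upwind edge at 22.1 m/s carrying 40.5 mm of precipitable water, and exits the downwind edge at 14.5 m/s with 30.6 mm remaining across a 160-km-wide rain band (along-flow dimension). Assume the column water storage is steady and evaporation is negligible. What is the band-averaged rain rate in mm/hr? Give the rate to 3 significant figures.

Column moisture flux per unit crosswind length is F = V × PW.
Inflow: F_in = 22.1 × 40.5 = 895.05 mm·m/s
Outflow: F_out = 14.5 × 30.6 = 443.7 mm·m/s
Steady-state rate R = (F_in − F_out)/L = (895.05 − 443.7) / 160000 m = 2.821e-03 mm/s.
R = 2.821e-03 × 3600 = 10.2 mm/hr.

R ≈ 10.2 mm/hr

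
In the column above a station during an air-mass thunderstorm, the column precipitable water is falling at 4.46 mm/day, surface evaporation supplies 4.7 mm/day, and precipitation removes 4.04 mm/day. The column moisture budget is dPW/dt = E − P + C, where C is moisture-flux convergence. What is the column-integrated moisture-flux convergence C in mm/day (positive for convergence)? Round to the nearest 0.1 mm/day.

dPW/dt = -4.46 mm/day.
C = dPW/dt − E + P = (-4.46) − 4.7 + 4.04 = -5.1 mm/day.

C ≈ -5.1 mm/day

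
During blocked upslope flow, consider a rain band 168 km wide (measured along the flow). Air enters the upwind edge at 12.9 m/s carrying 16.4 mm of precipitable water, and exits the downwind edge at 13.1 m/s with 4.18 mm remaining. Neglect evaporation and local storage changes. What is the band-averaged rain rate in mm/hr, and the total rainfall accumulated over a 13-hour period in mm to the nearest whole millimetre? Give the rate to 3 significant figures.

R ≈ 3.36 mm/hr; total ≈ 44 mm

Column moisture flux per unit crosswind length is F = V × PW.
Inflow: F_in = 12.9 × 16.4 = 211.56 mm·m/s
Outflow: F_out = 13.1 × 4.18 = 54.758 mm·m/s
Steady-state rate R = (F_in − F_out)/L = (211.56 − 54.758) / 168000 m = 9.333e-04 mm/s.
R = 9.333e-04 × 3600 = 3.36 mm/hr.
Over 13 h: total = 3.36 × 13 = 43.68 ≈ 44 mm.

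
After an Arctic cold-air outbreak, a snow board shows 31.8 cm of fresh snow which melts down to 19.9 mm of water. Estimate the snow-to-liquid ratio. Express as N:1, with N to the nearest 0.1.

Ratio = snow depth / SWE = 318 mm / 19.9 mm = 16.0, i.e. 16.0:1.

ratio ≈ 16.0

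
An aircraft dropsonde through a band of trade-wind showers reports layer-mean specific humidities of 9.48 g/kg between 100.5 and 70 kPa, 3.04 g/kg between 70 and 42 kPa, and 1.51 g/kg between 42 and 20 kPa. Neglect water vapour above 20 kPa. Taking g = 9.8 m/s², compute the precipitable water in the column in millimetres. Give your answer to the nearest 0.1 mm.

PW ≈ 41.6 mm

Precipitable water is the column-integrated vapour mass per unit area: PW = (1/g) Σ q̄ Δp, with q in kg/kg and Δp in Pa (1 kg/m² of water = 1 mm).
Layer 100.5–70 kPa: Δp = 305 hPa = 30500 Pa, q̄ = 0.00948 kg/kg → 0.00948 × 30500 / 9.8 = 29.50 mm
Layer 70–42 kPa: Δp = 280 hPa = 28000 Pa, q̄ = 0.00304 kg/kg → 0.00304 × 28000 / 9.8 = 8.69 mm
Layer 42–20 kPa: Δp = 220 hPa = 22000 Pa, q̄ = 0.00151 kg/kg → 0.00151 × 22000 / 9.8 = 3.39 mm
PW = 29.50 + 8.69 + 3.39 = 41.58 ≈ 41.6 mm.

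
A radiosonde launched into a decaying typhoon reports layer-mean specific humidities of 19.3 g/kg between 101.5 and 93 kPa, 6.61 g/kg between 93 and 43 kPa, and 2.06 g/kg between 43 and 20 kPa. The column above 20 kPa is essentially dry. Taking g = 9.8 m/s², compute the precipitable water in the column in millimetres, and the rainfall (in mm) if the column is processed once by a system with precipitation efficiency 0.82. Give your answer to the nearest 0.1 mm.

Precipitable water is the column-integrated vapour mass per unit area: PW = (1/g) Σ q̄ Δp, with q in kg/kg and Δp in Pa (1 kg/m² of water = 1 mm).
Layer 101.5–93 kPa: Δp = 85 hPa = 8500 Pa, q̄ = 0.0193 kg/kg → 0.0193 × 8500 / 9.8 = 16.74 mm
Layer 93–43 kPa: Δp = 500 hPa = 50000 Pa, q̄ = 0.00661 kg/kg → 0.00661 × 50000 / 9.8 = 33.72 mm
Layer 43–20 kPa: Δp = 230 hPa = 23000 Pa, q̄ = 0.00206 kg/kg → 0.00206 × 23000 / 9.8 = 4.83 mm
PW = 16.74 + 33.72 + 4.83 = 55.29 ≈ 55.3 mm.
Rainfall = ε × PW = 0.82 × 55.3 = 45.3 mm.

PW ≈ 55.3 mm; rainfall ≈ 45.3 mm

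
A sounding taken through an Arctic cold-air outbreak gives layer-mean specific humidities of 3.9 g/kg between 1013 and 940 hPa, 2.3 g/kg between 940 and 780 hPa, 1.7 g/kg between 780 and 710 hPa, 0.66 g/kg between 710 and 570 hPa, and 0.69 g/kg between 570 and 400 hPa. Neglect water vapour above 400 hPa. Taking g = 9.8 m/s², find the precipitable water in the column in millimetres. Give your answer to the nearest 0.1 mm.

Precipitable water is the column-integrated vapour mass per unit area: PW = (1/g) Σ q̄ Δp, with q in kg/kg and Δp in Pa (1 kg/m² of water = 1 mm).
Layer 1013–940 hPa: Δp = 73 hPa = 7300 Pa, q̄ = 0.0039 kg/kg → 0.0039 × 7300 / 9.8 = 2.91 mm
Layer 940–780 hPa: Δp = 160 hPa = 16000 Pa, q̄ = 0.0023 kg/kg → 0.0023 × 16000 / 9.8 = 3.76 mm
Layer 780–710 hPa: Δp = 70 hPa = 7000 Pa, q̄ = 0.0017 kg/kg → 0.0017 × 7000 / 9.8 = 1.21 mm
Layer 710–570 hPa: Δp = 140 hPa = 14000 Pa, q̄ = 0.00066 kg/kg → 0.00066 × 14000 / 9.8 = 0.94 mm
Layer 570–400 hPa: Δp = 170 hPa = 17000 Pa, q̄ = 0.00069 kg/kg → 0.00069 × 17000 / 9.8 = 1.20 mm
PW = 2.91 + 3.76 + 1.21 + 0.94 + 1.20 = 10.02 ≈ 10.0 mm.

PW ≈ 10.0 mm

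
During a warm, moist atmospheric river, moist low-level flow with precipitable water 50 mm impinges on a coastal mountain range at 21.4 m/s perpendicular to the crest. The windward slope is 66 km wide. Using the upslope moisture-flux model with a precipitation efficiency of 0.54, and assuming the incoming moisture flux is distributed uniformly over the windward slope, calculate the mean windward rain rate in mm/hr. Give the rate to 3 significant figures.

Incoming column moisture flux per unit ridge length: F = V × PW = 21.4 × 50 = 1070 mm·m/s.
Spread over the 66 km slope with efficiency ε = 0.54: R = ε·F/W = 0.54 × 1070 / 66000 m = 8.755e-03 mm/s.
R = 8.755e-03 × 3600 = 31.5 mm/hr.

R ≈ 31.5 mm/hr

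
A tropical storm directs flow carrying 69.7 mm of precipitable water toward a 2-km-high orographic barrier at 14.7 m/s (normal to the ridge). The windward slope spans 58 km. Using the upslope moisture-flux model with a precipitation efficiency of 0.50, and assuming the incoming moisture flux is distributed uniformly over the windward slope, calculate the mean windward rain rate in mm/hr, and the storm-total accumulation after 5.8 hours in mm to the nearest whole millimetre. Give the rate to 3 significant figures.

R ≈ 31.8 mm/hr; total ≈ 184 mm

Incoming column moisture flux per unit ridge length: F = V × PW = 14.7 × 69.7 = 1024.59 mm·m/s.
Spread over the 58 km slope with efficiency ε = 0.50: R = ε·F/W = 0.50 × 1024.59 / 58000 m = 8.833e-03 mm/s.
R = 8.833e-03 × 3600 = 31.8 mm/hr.
Over 5.8 h: total = 31.8 × 5.8 = 184.44 ≈ 184 mm.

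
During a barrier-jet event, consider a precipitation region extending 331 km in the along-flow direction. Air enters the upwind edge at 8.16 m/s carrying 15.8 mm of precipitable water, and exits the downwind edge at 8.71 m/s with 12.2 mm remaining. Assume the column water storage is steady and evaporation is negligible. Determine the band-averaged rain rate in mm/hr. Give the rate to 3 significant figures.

Column moisture flux per unit crosswind length is F = V × PW.
Inflow: F_in = 8.16 × 15.8 = 128.928 mm·m/s
Outflow: F_out = 8.71 × 12.2 = 106.262 mm·m/s
Steady-state rate R = (F_in − F_out)/L = (128.928 − 106.262) / 331000 m = 6.848e-05 mm/s.
R = 6.848e-05 × 3600 = 0.247 mm/hr.

R ≈ 0.247 mm/hr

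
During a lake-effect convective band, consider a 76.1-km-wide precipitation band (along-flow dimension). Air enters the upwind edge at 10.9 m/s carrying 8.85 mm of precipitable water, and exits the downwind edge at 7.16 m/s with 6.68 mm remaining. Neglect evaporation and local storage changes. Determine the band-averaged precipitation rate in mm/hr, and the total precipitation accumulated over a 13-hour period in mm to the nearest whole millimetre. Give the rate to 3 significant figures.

R ≈ 2.30 mm/hr; total ≈ 30 mm

Column moisture flux per unit crosswind length is F = V × PW.
Inflow: F_in = 10.9 × 8.85 = 96.465 mm·m/s
Outflow: F_out = 7.16 × 6.68 = 47.8288 mm·m/s
Steady-state rate R = (F_in − F_out)/L = (96.465 − 47.8288) / 76100 m = 6.391e-04 mm/s.
R = 6.391e-04 × 3600 = 2.30 mm/hr.
Over 13 h: total = 2.30 × 13 = 29.9 ≈ 30 mm.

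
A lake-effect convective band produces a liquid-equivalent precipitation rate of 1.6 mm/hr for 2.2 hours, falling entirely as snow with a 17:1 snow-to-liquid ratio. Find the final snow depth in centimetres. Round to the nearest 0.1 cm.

snow depth ≈ 6.0 cm

Liquid-equivalent depth = 1.6 × 2.2 = 3.52 mm.
Snow depth = 3.52 mm × 17 = 59.84 mm = 6.0 cm.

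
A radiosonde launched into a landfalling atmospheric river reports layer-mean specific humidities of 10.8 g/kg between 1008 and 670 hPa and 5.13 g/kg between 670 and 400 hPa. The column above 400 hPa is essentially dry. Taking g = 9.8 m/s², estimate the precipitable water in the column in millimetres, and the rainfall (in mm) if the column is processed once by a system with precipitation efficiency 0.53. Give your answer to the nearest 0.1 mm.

PW ≈ 51.4 mm; rainfall ≈ 27.2 mm

Precipitable water is the column-integrated vapour mass per unit area: PW = (1/g) Σ q̄ Δp, with q in kg/kg and Δp in Pa (1 kg/m² of water = 1 mm).
Layer 1008–670 hPa: Δp = 338 hPa = 33800 Pa, q̄ = 0.0108 kg/kg → 0.0108 × 33800 / 9.8 = 37.25 mm
Layer 670–400 hPa: Δp = 270 hPa = 27000 Pa, q̄ = 0.00513 kg/kg → 0.00513 × 27000 / 9.8 = 14.13 mm
PW = 37.25 + 14.13 = 51.38 ≈ 51.4 mm.
Rainfall = ε × PW = 0.53 × 51.4 = 27.2 mm.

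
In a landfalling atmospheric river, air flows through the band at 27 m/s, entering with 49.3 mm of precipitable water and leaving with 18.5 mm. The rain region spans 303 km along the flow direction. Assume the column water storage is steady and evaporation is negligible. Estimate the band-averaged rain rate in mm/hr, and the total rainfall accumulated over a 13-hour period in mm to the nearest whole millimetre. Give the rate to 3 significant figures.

Column moisture flux per unit crosswind length is F = V × PW.
Inflow: F_in = 27 × 49.3 = 1331.1 mm·m/s
Outflow: F_out = 27 × 18.5 = 499.5 mm·m/s
Steady-state rate R = (F_in − F_out)/L = (1331.1 − 499.5) / 303000 m = 2.745e-03 mm/s.
R = 2.745e-03 × 3600 = 9.88 mm/hr.
Over 13 h: total = 9.88 × 13 = 128.44 ≈ 128 mm.

R ≈ 9.88 mm/hr; total ≈ 128 mm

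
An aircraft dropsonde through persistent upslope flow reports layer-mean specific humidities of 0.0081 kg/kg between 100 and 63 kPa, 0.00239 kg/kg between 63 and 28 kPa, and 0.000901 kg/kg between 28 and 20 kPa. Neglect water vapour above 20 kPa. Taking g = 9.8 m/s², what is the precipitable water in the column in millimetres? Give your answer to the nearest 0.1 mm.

Precipitable water is the column-integrated vapour mass per unit area: PW = (1/g) Σ q̄ Δp, with q in kg/kg and Δp in Pa (1 kg/m² of water = 1 mm).
Layer 100–63 kPa: Δp = 370 hPa = 37000 Pa, q̄ = 0.0081 kg/kg → 0.0081 × 37000 / 9.8 = 30.58 mm
Layer 63–28 kPa: Δp = 350 hPa = 35000 Pa, q̄ = 0.00239 kg/kg → 0.00239 × 35000 / 9.8 = 8.54 mm
Layer 28–20 kPa: Δp = 80 hPa = 8000 Pa, q̄ = 0.000901 kg/kg → 0.000901 × 8000 / 9.8 = 0.74 mm
PW = 30.58 + 8.54 + 0.74 = 39.86 ≈ 39.9 mm.

PW ≈ 39.9 mm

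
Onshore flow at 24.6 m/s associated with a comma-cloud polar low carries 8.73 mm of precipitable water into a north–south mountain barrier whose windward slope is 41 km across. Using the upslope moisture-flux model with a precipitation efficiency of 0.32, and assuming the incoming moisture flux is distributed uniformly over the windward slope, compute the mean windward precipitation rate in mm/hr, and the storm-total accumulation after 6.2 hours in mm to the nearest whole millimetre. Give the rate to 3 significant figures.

Incoming column moisture flux per unit ridge length: F = V × PW = 24.6 × 8.73 = 214.758 mm·m/s.
Spread over the 41 km slope with efficiency ε = 0.32: R = ε·F/W = 0.32 × 214.758 / 41000 m = 1.676e-03 mm/s.
R = 1.676e-03 × 3600 = 6.03 mm/hr.
Over 6.2 h: total = 6.03 × 6.2 = 37.386 ≈ 37 mm.

R ≈ 6.03 mm/hr; total ≈ 37 mm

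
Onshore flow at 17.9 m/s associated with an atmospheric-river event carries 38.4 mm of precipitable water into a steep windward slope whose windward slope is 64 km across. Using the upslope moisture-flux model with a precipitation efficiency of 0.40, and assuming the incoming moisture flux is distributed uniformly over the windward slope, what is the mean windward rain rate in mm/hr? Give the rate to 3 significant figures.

Incoming column moisture flux per unit ridge length: F = V × PW = 17.9 × 38.4 = 687.36 mm·m/s.
Spread over the 64 km slope with efficiency ε = 0.40: R = ε·F/W = 0.40 × 687.36 / 64000 m = 4.296e-03 mm/s.
R = 4.296e-03 × 3600 = 15.5 mm/hr.

R ≈ 15.5 mm/hr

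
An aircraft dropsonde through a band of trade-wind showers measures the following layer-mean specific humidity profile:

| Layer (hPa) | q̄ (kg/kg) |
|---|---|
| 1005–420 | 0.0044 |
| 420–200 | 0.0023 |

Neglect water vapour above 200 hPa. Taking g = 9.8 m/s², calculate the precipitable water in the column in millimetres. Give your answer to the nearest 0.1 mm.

Precipitable water is the column-integrated vapour mass per unit area: PW = (1/g) Σ q̄ Δp, with q in kg/kg and Δp in Pa (1 kg/m² of water = 1 mm).
Layer 1005–420 hPa: Δp = 585 hPa = 58500 Pa, q̄ = 0.0044 kg/kg → 0.0044 × 58500 / 9.8 = 26.27 mm
Layer 420–200 hPa: Δp = 220 hPa = 22000 Pa, q̄ = 0.0023 kg/kg → 0.0023 × 22000 / 9.8 = 5.16 mm
PW = 26.27 + 5.16 = 31.43 ≈ 31.4 mm.

PW ≈ 31.4 mm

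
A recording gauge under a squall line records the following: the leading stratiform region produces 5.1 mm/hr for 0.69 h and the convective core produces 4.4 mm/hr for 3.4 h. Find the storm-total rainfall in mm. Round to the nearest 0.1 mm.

total ≈ 18.5 mm

Total = Σ Rᵢ Δtᵢ = 5.1 × 0.69 + 4.4 × 3.4
      = 3.519 + 14.96 = 18.5 mm.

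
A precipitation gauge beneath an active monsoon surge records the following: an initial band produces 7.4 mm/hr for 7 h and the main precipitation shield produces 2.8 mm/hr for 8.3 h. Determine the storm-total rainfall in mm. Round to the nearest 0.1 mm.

Total = Σ Rᵢ Δtᵢ = 7.4 × 7 + 2.8 × 8.3
      = 51.8 + 23.24 = 75.0 mm.

total ≈ 75.0 mm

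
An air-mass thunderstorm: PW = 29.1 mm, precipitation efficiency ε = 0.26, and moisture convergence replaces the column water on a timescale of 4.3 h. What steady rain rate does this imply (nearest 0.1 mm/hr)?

Each overturning extracts ε × PW = 0.26 × 29.1 = 7.566 mm.
Rate = ε·PW / τ = 7.566 / 4.3 h = 1.8 mm/hr.

R ≈ 1.8 mm/hr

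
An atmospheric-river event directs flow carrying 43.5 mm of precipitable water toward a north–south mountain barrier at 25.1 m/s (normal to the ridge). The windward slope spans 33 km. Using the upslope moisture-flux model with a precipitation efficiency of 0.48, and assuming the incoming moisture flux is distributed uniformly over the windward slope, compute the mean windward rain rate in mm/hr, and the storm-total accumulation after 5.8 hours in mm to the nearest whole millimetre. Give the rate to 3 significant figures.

Incoming column moisture flux per unit ridge length: F = V × PW = 25.1 × 43.5 = 1091.85 mm·m/s.
Spread over the 33 km slope with efficiency ε = 0.48: R = ε·F/W = 0.48 × 1091.85 / 33000 m = 1.588e-02 mm/s.
R = 1.588e-02 × 3600 = 57.2 mm/hr.
Over 5.8 h: total = 57.2 × 5.8 = 331.76 ≈ 332 mm.

R ≈ 57.2 mm/hr; total ≈ 332 mm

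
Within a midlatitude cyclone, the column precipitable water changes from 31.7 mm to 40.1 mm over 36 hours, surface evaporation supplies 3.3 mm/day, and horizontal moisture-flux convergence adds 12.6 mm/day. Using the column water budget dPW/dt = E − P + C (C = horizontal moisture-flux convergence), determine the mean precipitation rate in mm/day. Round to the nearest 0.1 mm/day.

P ≈ 10.3 mm/day

dPW/dt = (40.1 − 31.7) mm / (36/24 day) = +5.600 mm/day.
P = E + C − dPW/dt = 3.3 + (12.6) − (+5.600) = 10.3 mm/day.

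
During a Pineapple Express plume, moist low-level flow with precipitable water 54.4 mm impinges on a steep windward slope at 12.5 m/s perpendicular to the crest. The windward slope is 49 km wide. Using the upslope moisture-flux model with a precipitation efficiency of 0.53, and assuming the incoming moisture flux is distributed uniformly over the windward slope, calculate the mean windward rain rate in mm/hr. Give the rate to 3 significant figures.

Incoming column moisture flux per unit ridge length: F = V × PW = 12.5 × 54.4 = 680 mm·m/s.
Spread over the 49 km slope with efficiency ε = 0.53: R = ε·F/W = 0.53 × 680 / 49000 m = 7.355e-03 mm/s.
R = 7.355e-03 × 3600 = 26.5 mm/hr.

R ≈ 26.5 mm/hr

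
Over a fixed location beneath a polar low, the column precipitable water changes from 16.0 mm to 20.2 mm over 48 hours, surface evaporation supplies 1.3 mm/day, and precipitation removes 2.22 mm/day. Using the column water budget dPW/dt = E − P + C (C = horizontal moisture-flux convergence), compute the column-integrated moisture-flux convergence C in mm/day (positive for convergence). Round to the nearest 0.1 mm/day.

dPW/dt = (20.2 − 16.0) mm / (48/24 day) = +2.100 mm/day.
C = dPW/dt − E + P = (+2.100) − 1.3 + 2.22 = 3.0 mm/day.

C ≈ 3.0 mm/day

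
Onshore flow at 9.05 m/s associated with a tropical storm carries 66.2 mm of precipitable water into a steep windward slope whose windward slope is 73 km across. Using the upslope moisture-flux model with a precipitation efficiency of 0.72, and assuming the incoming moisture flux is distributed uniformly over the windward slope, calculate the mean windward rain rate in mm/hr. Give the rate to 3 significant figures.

R ≈ 21.3 mm/hr

Incoming column moisture flux per unit ridge length: F = V × PW = 9.05 × 66.2 = 599.11 mm·m/s.
Spread over the 73 km slope with efficiency ε = 0.72: R = ε·F/W = 0.72 × 599.11 / 73000 m = 5.909e-03 mm/s.
R = 5.909e-03 × 3600 = 21.3 mm/hr.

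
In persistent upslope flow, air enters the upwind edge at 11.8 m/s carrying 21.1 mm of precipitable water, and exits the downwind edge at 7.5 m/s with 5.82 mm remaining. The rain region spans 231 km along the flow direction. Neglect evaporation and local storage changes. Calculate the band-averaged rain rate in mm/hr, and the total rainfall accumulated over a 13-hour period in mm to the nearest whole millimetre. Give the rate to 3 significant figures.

Column moisture flux per unit crosswind length is F = V × PW.
Inflow: F_in = 11.8 × 21.1 = 248.98 mm·m/s
Outflow: F_out = 7.5 × 5.82 = 43.65 mm·m/s
Steady-state rate R = (F_in − F_out)/L = (248.98 − 43.65) / 231000 m = 8.889e-04 mm/s.
R = 8.889e-04 × 3600 = 3.20 mm/hr.
Over 13 h: total = 3.20 × 13 = 41.6 ≈ 42 mm.

R ≈ 3.20 mm/hr; total ≈ 42 mm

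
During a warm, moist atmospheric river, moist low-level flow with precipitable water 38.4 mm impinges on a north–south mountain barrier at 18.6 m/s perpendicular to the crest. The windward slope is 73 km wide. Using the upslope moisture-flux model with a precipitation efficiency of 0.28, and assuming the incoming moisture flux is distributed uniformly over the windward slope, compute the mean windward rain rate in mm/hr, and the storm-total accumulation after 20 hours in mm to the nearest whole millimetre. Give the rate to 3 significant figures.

Incoming column moisture flux per unit ridge length: F = V × PW = 18.6 × 38.4 = 714.24 mm·m/s.
Spread over the 73 km slope with efficiency ε = 0.28: R = ε·F/W = 0.28 × 714.24 / 73000 m = 2.740e-03 mm/s.
R = 2.740e-03 × 3600 = 9.86 mm/hr.
Over 20 h: total = 9.86 × 20 = 197.2 ≈ 197 mm.

R ≈ 9.86 mm/hr; total ≈ 197 mm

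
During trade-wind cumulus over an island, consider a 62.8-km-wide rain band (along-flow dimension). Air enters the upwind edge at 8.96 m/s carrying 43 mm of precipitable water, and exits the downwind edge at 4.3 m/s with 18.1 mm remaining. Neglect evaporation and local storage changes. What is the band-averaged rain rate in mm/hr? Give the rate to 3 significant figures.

R ≈ 17.6 mm/hr

Column moisture flux per unit crosswind length is F = V × PW.
Inflow: F_in = 8.96 × 43 = 385.28 mm·m/s
Outflow: F_out = 4.3 × 18.1 = 77.83 mm·m/s
Steady-state rate R = (F_in − F_out)/L = (385.28 − 77.83) / 62800 m = 4.896e-03 mm/s.
R = 4.896e-03 × 3600 = 17.6 mm/hr.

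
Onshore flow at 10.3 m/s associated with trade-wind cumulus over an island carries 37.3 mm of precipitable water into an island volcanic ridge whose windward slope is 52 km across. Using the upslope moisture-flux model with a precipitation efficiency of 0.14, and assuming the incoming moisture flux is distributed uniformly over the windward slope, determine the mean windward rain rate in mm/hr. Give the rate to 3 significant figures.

Incoming column moisture flux per unit ridge length: F = V × PW = 10.3 × 37.3 = 384.19 mm·m/s.
Spread over the 52 km slope with efficiency ε = 0.14: R = ε·F/W = 0.14 × 384.19 / 52000 m = 1.034e-03 mm/s.
R = 1.034e-03 × 3600 = 3.72 mm/hr.

R ≈ 3.72 mm/hr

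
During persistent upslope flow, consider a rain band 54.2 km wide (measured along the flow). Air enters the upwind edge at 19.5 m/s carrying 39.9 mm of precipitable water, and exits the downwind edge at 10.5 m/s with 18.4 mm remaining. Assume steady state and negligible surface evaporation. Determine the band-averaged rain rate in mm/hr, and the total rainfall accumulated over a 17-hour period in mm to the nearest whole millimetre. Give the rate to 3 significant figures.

Column moisture flux per unit crosswind length is F = V × PW.
Inflow: F_in = 19.5 × 39.9 = 778.05 mm·m/s
Outflow: F_out = 10.5 × 18.4 = 193.2 mm·m/s
Steady-state rate R = (F_in − F_out)/L = (778.05 − 193.2) / 54200 m = 1.079e-02 mm/s.
R = 1.079e-02 × 3600 = 38.8 mm/hr.
Over 17 h: total = 38.8 × 17 = 659.6 ≈ 660 mm.

R ≈ 38.8 mm/hr; total ≈ 660 mm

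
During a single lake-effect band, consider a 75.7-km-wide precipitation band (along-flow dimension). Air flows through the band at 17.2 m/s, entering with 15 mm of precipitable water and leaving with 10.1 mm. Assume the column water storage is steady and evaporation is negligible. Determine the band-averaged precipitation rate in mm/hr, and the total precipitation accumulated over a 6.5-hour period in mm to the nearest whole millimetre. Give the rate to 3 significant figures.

R ≈ 4.01 mm/hr; total ≈ 26 mm

Column moisture flux per unit crosswind length is F = V × PW.
Inflow: F_in = 17.2 × 15 = 258 mm·m/s
Outflow: F_out = 17.2 × 10.1 = 173.72 mm·m/s
Steady-state rate R = (F_in − F_out)/L = (258 − 173.72) / 75700 m = 1.113e-03 mm/s.
R = 1.113e-03 × 3600 = 4.01 mm/hr.
Over 6.5 h: total = 4.01 × 6.5 = 26.065 ≈ 26 mm.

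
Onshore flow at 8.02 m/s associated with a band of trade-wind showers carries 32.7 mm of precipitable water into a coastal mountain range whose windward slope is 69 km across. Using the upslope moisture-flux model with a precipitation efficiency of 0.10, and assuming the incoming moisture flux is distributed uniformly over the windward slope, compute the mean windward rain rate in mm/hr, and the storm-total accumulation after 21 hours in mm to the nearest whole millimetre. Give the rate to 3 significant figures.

Incoming column moisture flux per unit ridge length: F = V × PW = 8.02 × 32.7 = 262.254 mm·m/s.
Spread over the 69 km slope with efficiency ε = 0.10: R = ε·F/W = 0.10 × 262.254 / 69000 m = 3.801e-04 mm/s.
R = 3.801e-04 × 3600 = 1.37 mm/hr.
Over 21 h: total = 1.37 × 21 = 28.77 ≈ 29 mm.

R ≈ 1.37 mm/hr; total ≈ 29 mm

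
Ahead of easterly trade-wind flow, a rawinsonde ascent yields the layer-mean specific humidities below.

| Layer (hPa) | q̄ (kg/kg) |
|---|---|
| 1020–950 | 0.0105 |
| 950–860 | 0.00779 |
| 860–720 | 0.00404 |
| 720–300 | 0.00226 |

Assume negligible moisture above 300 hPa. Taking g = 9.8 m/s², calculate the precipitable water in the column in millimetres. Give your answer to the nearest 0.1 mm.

Precipitable water is the column-integrated vapour mass per unit area: PW = (1/g) Σ q̄ Δp, with q in kg/kg and Δp in Pa (1 kg/m² of water = 1 mm).
Layer 1020–950 hPa: Δp = 70 hPa = 7000 Pa, q̄ = 0.0105 kg/kg → 0.0105 × 7000 / 9.8 = 7.50 mm
Layer 950–860 hPa: Δp = 90 hPa = 9000 Pa, q̄ = 0.00779 kg/kg → 0.00779 × 9000 / 9.8 = 7.15 mm
Layer 860–720 hPa: Δp = 140 hPa = 14000 Pa, q̄ = 0.00404 kg/kg → 0.00404 × 14000 / 9.8 = 5.77 mm
Layer 720–300 hPa: Δp = 420 hPa = 42000 Pa, q̄ = 0.00226 kg/kg → 0.00226 × 42000 / 9.8 = 9.69 mm
PW = 7.50 + 7.15 + 5.77 + 9.69 = 30.11 ≈ 30.1 mm.

PW ≈ 30.1 mm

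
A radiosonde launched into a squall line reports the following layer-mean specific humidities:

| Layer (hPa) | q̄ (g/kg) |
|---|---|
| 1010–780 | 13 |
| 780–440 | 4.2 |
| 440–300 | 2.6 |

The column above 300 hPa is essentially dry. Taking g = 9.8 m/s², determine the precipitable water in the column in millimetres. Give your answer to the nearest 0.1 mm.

PW ≈ 48.8 mm

Precipitable water is the column-integrated vapour mass per unit area: PW = (1/g) Σ q̄ Δp, with q in kg/kg and Δp in Pa (1 kg/m² of water = 1 mm).
Layer 1010–780 hPa: Δp = 230 hPa = 23000 Pa, q̄ = 0.013 kg/kg → 0.013 × 23000 / 9.8 = 30.51 mm
Layer 780–440 hPa: Δp = 340 hPa = 34000 Pa, q̄ = 0.0042 kg/kg → 0.0042 × 34000 / 9.8 = 14.57 mm
Layer 440–300 hPa: Δp = 140 hPa = 14000 Pa, q̄ = 0.0026 kg/kg → 0.0026 × 14000 / 9.8 = 3.71 mm
PW = 30.51 + 14.57 + 3.71 = 48.79 ≈ 48.8 mm.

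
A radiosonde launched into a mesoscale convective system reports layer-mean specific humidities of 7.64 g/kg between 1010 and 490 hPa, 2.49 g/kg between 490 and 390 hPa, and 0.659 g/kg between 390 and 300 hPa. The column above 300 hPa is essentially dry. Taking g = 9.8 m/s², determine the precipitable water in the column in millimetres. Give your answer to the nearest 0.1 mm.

PW ≈ 43.7 mm

Precipitable water is the column-integrated vapour mass per unit area: PW = (1/g) Σ q̄ Δp, with q in kg/kg and Δp in Pa (1 kg/m² of water = 1 mm).
Layer 1010–490 hPa: Δp = 520 hPa = 52000 Pa, q̄ = 0.00764 kg/kg → 0.00764 × 52000 / 9.8 = 40.54 mm
Layer 490–390 hPa: Δp = 100 hPa = 10000 Pa, q̄ = 0.00249 kg/kg → 0.00249 × 10000 / 9.8 = 2.54 mm
Layer 390–300 hPa: Δp = 90 hPa = 9000 Pa, q̄ = 0.000659 kg/kg → 0.000659 × 9000 / 9.8 = 0.61 mm
PW = 40.54 + 2.54 + 0.61 = 43.69 ≈ 43.7 mm.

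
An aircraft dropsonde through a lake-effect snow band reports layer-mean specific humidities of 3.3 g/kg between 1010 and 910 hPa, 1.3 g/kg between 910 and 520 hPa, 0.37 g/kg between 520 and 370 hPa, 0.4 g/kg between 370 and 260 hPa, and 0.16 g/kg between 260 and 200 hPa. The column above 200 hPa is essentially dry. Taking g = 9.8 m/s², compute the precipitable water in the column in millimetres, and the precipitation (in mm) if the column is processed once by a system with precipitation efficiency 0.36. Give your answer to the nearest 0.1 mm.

Precipitable water is the column-integrated vapour mass per unit area: PW = (1/g) Σ q̄ Δp, with q in kg/kg and Δp in Pa (1 kg/m² of water = 1 mm).
Layer 1010–910 hPa: Δp = 100 hPa = 10000 Pa, q̄ = 0.0033 kg/kg → 0.0033 × 10000 / 9.8 = 3.37 mm
Layer 910–520 hPa: Δp = 390 hPa = 39000 Pa, q̄ = 0.0013 kg/kg → 0.0013 × 39000 / 9.8 = 5.17 mm
Layer 520–370 hPa: Δp = 150 hPa = 15000 Pa, q̄ = 0.00037 kg/kg → 0.00037 × 15000 / 9.8 = 0.57 mm
Layer 370–260 hPa: Δp = 110 hPa = 11000 Pa, q̄ = 0.0004 kg/kg → 0.0004 × 11000 / 9.8 = 0.45 mm
Layer 260–200 hPa: Δp = 60 hPa = 6000 Pa, q̄ = 0.00016 kg/kg → 0.00016 × 6000 / 9.8 = 0.10 mm
PW = 3.37 + 5.17 + 0.57 + 0.45 + 0.10 = 9.66 ≈ 9.7 mm.
Precipitation = ε × PW = 0.36 × 9.7 = 3.5 mm.

PW ≈ 9.7 mm; precipitation ≈ 3.5 mm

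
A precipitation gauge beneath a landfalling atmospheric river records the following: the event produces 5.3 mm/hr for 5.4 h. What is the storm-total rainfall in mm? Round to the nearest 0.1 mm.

total ≈ 28.6 mm

Total = Σ Rᵢ Δtᵢ = 5.3 × 5.4
      = 28.62 = 28.6 mm.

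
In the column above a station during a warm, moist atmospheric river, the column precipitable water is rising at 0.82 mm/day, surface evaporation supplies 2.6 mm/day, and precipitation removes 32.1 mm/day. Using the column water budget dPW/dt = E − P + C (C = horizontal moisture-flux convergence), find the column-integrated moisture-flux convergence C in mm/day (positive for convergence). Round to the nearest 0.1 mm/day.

dPW/dt = +0.82 mm/day.
C = dPW/dt − E + P = (+0.82) − 2.6 + 32.1 = 30.3 mm/day.

C ≈ 30.3 mm/day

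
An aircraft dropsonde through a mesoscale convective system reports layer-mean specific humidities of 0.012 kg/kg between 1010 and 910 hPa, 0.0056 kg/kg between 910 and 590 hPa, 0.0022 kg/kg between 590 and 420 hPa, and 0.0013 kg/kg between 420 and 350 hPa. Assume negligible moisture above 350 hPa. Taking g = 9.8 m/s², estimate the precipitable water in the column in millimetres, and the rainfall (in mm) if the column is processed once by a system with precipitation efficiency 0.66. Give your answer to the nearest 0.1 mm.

PW ≈ 35.3 mm; rainfall ≈ 23.3 mm

Precipitable water is the column-integrated vapour mass per unit area: PW = (1/g) Σ q̄ Δp, with q in kg/kg and Δp in Pa (1 kg/m² of water = 1 mm).
Layer 1010–910 hPa: Δp = 100 hPa = 10000 Pa, q̄ = 0.012 kg/kg → 0.012 × 10000 / 9.8 = 12.24 mm
Layer 910–590 hPa: Δp = 320 hPa = 32000 Pa, q̄ = 0.0056 kg/kg → 0.0056 × 32000 / 9.8 = 18.29 mm
Layer 590–420 hPa: Δp = 170 hPa = 17000 Pa, q̄ = 0.0022 kg/kg → 0.0022 × 17000 / 9.8 = 3.82 mm
Layer 420–350 hPa: Δp = 70 hPa = 7000 Pa, q̄ = 0.0013 kg/kg → 0.0013 × 7000 / 9.8 = 0.93 mm
PW = 12.24 + 18.29 + 3.82 + 0.93 = 35.28 ≈ 35.3 mm.
Rainfall = ε × PW = 0.66 × 35.3 = 23.3 mm.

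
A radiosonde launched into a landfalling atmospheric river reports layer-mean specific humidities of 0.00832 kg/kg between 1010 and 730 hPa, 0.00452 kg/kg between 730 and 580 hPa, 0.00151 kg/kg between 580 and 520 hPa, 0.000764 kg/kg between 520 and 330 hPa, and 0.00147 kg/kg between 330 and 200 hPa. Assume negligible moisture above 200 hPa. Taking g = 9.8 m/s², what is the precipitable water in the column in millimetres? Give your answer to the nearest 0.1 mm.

Precipitable water is the column-integrated vapour mass per unit area: PW = (1/g) Σ q̄ Δp, with q in kg/kg and Δp in Pa (1 kg/m² of water = 1 mm).
Layer 1010–730 hPa: Δp = 280 hPa = 28000 Pa, q̄ = 0.00832 kg/kg → 0.00832 × 28000 / 9.8 = 23.77 mm
Layer 730–580 hPa: Δp = 150 hPa = 15000 Pa, q̄ = 0.00452 kg/kg → 0.00452 × 15000 / 9.8 = 6.92 mm
Layer 580–520 hPa: Δp = 60 hPa = 6000 Pa, q̄ = 0.00151 kg/kg → 0.00151 × 6000 / 9.8 = 0.92 mm
Layer 520–330 hPa: Δp = 190 hPa = 19000 Pa, q̄ = 0.000764 kg/kg → 0.000764 × 19000 / 9.8 = 1.48 mm
Layer 330–200 hPa: Δp = 130 hPa = 13000 Pa, q̄ = 0.00147 kg/kg → 0.00147 × 13000 / 9.8 = 1.95 mm
PW = 23.77 + 6.92 + 0.92 + 1.48 + 1.95 = 35.04 ≈ 35.0 mm.

PW ≈ 35.0 mm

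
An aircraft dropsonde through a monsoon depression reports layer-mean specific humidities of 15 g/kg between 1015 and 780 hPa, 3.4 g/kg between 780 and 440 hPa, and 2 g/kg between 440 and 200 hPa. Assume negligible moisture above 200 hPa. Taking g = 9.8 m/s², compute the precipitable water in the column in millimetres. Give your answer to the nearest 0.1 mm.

PW ≈ 52.7 mm

Precipitable water is the column-integrated vapour mass per unit area: PW = (1/g) Σ q̄ Δp, with q in kg/kg and Δp in Pa (1 kg/m² of water = 1 mm).
Layer 1015–780 hPa: Δp = 235 hPa = 23500 Pa, q̄ = 0.015 kg/kg → 0.015 × 23500 / 9.8 = 35.97 mm
Layer 780–440 hPa: Δp = 340 hPa = 34000 Pa, q̄ = 0.0034 kg/kg → 0.0034 × 34000 / 9.8 = 11.80 mm
Layer 440–200 hPa: Δp = 240 hPa = 24000 Pa, q̄ = 0.002 kg/kg → 0.002 × 24000 / 9.8 = 4.90 mm
PW = 35.97 + 11.80 + 4.90 = 52.67 ≈ 52.7 mm.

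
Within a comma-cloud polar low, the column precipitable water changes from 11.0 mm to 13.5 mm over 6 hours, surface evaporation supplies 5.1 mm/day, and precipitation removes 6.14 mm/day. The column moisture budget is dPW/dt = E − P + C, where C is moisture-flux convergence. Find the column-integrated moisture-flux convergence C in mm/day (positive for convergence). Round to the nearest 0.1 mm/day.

C ≈ 11.0 mm/day

dPW/dt = (13.5 − 11.0) mm / (6/24 day) = +10.000 mm/day.
C = dPW/dt − E + P = (+10.000) − 5.1 + 6.14 = 11.0 mm/day.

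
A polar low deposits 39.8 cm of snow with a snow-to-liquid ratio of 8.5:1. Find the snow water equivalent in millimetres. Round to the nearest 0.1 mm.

SWE = snow depth / ratio = 39.8 cm / 8.5 = 4.682 cm = 46.8 mm.

SWE ≈ 46.8 mm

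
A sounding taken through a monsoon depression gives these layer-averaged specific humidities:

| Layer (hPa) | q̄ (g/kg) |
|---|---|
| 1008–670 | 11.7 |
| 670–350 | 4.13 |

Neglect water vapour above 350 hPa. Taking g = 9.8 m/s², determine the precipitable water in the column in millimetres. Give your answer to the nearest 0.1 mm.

PW ≈ 53.8 mm

Precipitable water is the column-integrated vapour mass per unit area: PW = (1/g) Σ q̄ Δp, with q in kg/kg and Δp in Pa (1 kg/m² of water = 1 mm).
Layer 1008–670 hPa: Δp = 338 hPa = 33800 Pa, q̄ = 0.0117 kg/kg → 0.0117 × 33800 / 9.8 = 40.35 mm
Layer 670–350 hPa: Δp = 320 hPa = 32000 Pa, q̄ = 0.00413 kg/kg → 0.00413 × 32000 / 9.8 = 13.49 mm
PW = 40.35 + 13.49 = 53.84 ≈ 53.8 mm.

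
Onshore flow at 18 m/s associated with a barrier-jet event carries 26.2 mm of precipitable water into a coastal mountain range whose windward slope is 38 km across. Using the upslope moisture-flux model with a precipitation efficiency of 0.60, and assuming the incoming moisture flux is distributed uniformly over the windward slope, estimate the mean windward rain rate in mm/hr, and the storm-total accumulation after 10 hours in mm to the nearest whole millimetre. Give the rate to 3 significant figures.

R ≈ 26.8 mm/hr; total ≈ 268 mm

Incoming column moisture flux per unit ridge length: F = V × PW = 18 × 26.2 = 471.6 mm·m/s.
Spread over the 38 km slope with efficiency ε = 0.60: R = ε·F/W = 0.60 × 471.6 / 38000 m = 7.446e-03 mm/s.
R = 7.446e-03 × 3600 = 26.8 mm/hr.
Over 10 h: total = 26.8 × 10 = 268 mm.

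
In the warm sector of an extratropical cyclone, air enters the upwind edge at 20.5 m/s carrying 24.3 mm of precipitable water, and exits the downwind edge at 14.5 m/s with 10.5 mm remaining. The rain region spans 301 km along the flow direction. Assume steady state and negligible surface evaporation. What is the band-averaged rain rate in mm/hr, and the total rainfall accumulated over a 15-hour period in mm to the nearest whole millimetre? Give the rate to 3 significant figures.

R ≈ 4.14 mm/hr; total ≈ 62 mm

Column moisture flux per unit crosswind length is F = V × PW.
Inflow: F_in = 20.5 × 24.3 = 498.15 mm·m/s
Outflow: F_out = 14.5 × 10.5 = 152.25 mm·m/s
Steady-state rate R = (F_in − F_out)/L = (498.15 − 152.25) / 301000 m = 1.149e-03 mm/s.
R = 1.149e-03 × 3600 = 4.14 mm/hr.
Over 15 h: total = 4.14 × 15 = 62.1 ≈ 62 mm.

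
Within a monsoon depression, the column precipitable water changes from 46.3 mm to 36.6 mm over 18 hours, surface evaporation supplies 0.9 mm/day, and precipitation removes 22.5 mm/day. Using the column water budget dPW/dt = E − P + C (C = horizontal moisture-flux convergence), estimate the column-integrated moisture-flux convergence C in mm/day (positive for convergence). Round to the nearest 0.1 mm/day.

dPW/dt = (36.6 − 46.3) mm / (18/24 day) = -12.933 mm/day.
C = dPW/dt − E + P = (-12.933) − 0.9 + 22.5 = 8.7 mm/day.

C ≈ 8.7 mm/day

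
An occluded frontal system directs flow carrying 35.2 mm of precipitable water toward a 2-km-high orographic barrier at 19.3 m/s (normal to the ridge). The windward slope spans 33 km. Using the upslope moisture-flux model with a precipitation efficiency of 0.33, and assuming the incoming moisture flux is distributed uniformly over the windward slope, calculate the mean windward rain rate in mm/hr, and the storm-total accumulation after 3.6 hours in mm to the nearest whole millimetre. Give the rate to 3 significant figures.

R ≈ 24.5 mm/hr; total ≈ 88 mm

Incoming column moisture flux per unit ridge length: F = V × PW = 19.3 × 35.2 = 679.36 mm·m/s.
Spread over the 33 km slope with efficiency ε = 0.33: R = ε·F/W = 0.33 × 679.36 / 33000 m = 6.794e-03 mm/s.
R = 6.794e-03 × 3600 = 24.5 mm/hr.
Over 3.6 h: total = 24.5 × 3.6 = 88.2 ≈ 88 mm.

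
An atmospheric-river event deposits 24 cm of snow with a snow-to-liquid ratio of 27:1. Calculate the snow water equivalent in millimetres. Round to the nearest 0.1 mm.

SWE ≈ 8.9 mm

SWE = snow depth / ratio = 24 cm / 27 = 0.889 cm = 8.9 mm.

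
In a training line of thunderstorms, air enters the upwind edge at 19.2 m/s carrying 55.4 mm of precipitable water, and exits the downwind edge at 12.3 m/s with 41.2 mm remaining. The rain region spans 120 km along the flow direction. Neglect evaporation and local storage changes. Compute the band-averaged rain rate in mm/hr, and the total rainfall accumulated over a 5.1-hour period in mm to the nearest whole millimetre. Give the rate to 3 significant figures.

Column moisture flux per unit crosswind length is F = V × PW.
Inflow: F_in = 19.2 × 55.4 = 1063.68 mm·m/s
Outflow: F_out = 12.3 × 41.2 = 506.76 mm·m/s
Steady-state rate R = (F_in − F_out)/L = (1063.68 − 506.76) / 120000 m = 4.641e-03 mm/s.
R = 4.641e-03 × 3600 = 16.7 mm/hr.
Over 5.1 h: total = 16.7 × 5.1 = 85.17 ≈ 85 mm.

R ≈ 16.7 mm/hr; total ≈ 85 mm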